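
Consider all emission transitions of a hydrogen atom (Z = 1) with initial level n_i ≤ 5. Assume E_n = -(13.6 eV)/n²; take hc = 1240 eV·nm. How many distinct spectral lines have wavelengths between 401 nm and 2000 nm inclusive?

5

Enumerate all n_i → n_f pairs with 1 ≤ n_f < n_i ≤ 5 and compute λ = 1240 / [13.6·1·(1/n_f² − 1/n_i²)].
Lines falling in [401, 2000] nm: 5→2 (434.2 nm), 4→2 (486.3 nm), 3→2 (656.5 nm), 5→3 (1282 nm), 4→3 (1876 nm).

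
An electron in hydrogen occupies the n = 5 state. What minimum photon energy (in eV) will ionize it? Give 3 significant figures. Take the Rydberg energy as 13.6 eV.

0.544 eV

E_5 = −13.60/25 = −0.544 eV, so ionization (to E = 0) requires 0.544 eV.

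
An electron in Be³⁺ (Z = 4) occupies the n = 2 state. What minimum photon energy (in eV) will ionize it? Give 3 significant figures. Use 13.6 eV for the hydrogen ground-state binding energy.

E_n = −13.6 Z²/n² = −217.6/n² eV for Z = 4.
E_2 = −217.6/4 = −54.4 eV, so ionization (to E = 0) requires 54.4 eV.

54.4 eV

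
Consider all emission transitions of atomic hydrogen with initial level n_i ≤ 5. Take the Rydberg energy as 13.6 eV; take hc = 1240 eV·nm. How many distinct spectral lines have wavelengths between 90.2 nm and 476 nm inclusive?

Enumerate all n_i → n_f pairs with 1 ≤ n_f < n_i ≤ 5 and compute λ = 1240 / [13.6·1·(1/n_f² − 1/n_i²)].
Lines falling in [90.2, 476] nm: 5→1 (94.98 nm), 4→1 (97.25 nm), 3→1 (102.6 nm), 2→1 (121.6 nm), 5→2 (434.2 nm).

5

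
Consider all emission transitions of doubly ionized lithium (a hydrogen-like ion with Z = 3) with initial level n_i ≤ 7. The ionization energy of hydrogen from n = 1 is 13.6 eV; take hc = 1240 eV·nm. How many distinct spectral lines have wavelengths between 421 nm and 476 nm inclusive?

Enumerate all n_i → n_f pairs with 1 ≤ n_f < n_i ≤ 7 and compute λ = 1240 / [13.6·9·(1/n_f² − 1/n_i²)].
Lines falling in [421, 476] nm: 5→4 (450.3 nm).

1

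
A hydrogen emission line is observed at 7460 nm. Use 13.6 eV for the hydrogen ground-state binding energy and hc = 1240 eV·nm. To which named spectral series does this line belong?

Pfund

ΔE = 1240/7460 = 0.1662 eV.
This matches 13.6 × (1/5² − 1/6²), so n_f = 5: the Pfund series.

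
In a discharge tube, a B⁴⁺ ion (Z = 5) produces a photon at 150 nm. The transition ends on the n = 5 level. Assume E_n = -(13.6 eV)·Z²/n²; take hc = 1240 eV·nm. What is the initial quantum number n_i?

The photon energy is ΔE = hc/λ = 1240 / 150 = 8.267 eV.
With Z = 5, ΔE = 340.0 × (1/n_f² − 1/n_i²), so 1/n_f² − 1/n_i² = 0.02431.
With n_f = 5: 1/n_i² = 1/25 − 0.02431 = 0.01569, so n_i ≈ 7.98.

n_i = 8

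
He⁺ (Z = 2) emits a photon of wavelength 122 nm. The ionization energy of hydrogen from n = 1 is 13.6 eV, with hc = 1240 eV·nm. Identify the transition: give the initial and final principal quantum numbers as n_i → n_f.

The photon energy is ΔE = hc/λ = 1240 / 122 = 10.16 eV.
With Z = 2, ΔE = 54.40 × (1/n_f² − 1/n_i²), so 1/n_f² − 1/n_i² = 0.1868.
Trying n_f = 2 gives 1/n_i² = 0.06316, i.e. n_i ≈ 4; this pair matches.

n_i = 4, n_f = 2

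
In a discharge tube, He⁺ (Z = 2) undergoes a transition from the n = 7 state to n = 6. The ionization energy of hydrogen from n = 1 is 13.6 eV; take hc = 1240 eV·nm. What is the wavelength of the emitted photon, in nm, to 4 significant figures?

3093 nm

For Z = 2 the level energies scale as Z², so the effective Rydberg energy is 13.6 × 4 = 54.40 eV.
ΔE = 54.40 × (1/6² − 1/7²) = 54.40 × 0.007370 = 0.4009 eV.
λ = hc/ΔE = 1240 / 0.4009 = 3093 nm.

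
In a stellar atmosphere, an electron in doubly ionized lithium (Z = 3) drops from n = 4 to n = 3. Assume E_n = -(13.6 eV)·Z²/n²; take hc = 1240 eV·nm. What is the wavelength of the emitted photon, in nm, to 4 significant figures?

208.4 nm

For Z = 3 the level energies scale as Z², so the effective Rydberg energy is 13.6 × 9 = 122.4 eV.
ΔE = 122.4 × (1/3² − 1/4²) = 122.4 × 0.04861 = 5.950 eV.
λ = hc/ΔE = 1240 / 5.950 = 208.4 nm.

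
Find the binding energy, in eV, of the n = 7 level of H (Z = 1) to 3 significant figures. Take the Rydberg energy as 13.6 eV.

0.278 eV

E_7 = −13.60/49 = −0.278 eV, so ionization (to E = 0) requires 0.278 eV.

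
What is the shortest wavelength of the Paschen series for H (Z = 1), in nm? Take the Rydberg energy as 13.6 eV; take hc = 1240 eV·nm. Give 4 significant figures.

820.6 nm

The Paschen series has lower level n_f = 3; the series limit corresponds to n_i → ∞.
ΔE_max = 13.6 × 1 / 3² = 1.511 eV.
λ_min = 1240 / 1.511 = 820.6 nm.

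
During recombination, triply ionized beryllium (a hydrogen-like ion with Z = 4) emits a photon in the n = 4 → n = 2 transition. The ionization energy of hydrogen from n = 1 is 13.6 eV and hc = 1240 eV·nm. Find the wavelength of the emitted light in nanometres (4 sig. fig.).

For Z = 4 the level energies scale as Z², so the effective Rydberg energy is 13.6 × 16 = 217.6 eV.
ΔE = 217.6 × (1/2² − 1/4²) = 217.6 × 0.1875 = 40.80 eV.
λ = hc/ΔE = 1240 / 40.80 = 30.39 nm.

30.39 nm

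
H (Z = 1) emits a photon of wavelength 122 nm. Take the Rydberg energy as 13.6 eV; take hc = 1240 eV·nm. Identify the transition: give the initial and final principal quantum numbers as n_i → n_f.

The photon energy is ΔE = hc/λ = 1240 / 122 = 10.16 eV.
With Z = 1, ΔE = 13.60 × (1/n_f² − 1/n_i²), so 1/n_f² − 1/n_i² = 0.7473.
Trying n_f = 1 gives 1/n_i² = 0.2527, i.e. n_i ≈ 2; this pair matches.

n_i = 2, n_f = 1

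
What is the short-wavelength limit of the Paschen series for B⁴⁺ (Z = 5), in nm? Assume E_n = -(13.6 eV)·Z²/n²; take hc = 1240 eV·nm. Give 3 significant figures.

32.8 nm

The Paschen series has lower level n_f = 3; the series limit corresponds to n_i → ∞.
ΔE_max = 13.6 × 25 / 3² = 37.78 eV.
λ_min = 1240 / 37.78 = 32.8 nm.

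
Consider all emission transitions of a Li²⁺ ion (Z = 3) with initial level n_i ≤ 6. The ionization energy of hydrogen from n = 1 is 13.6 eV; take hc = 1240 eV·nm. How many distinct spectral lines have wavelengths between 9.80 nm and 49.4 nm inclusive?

Enumerate all n_i → n_f pairs with 1 ≤ n_f < n_i ≤ 6 and compute λ = 1240 / [13.6·9·(1/n_f² − 1/n_i²)].
Lines falling in [9.80, 49.4] nm: 6→1 (10.42 nm), 5→1 (10.55 nm), 4→1 (10.81 nm), 3→1 (11.40 nm), 2→1 (13.51 nm), 6→2 (45.59 nm), 5→2 (48.24 nm).

7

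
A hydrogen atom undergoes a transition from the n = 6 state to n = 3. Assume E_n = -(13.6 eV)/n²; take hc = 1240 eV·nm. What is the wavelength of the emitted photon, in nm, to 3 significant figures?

ΔE = 13.60 × (1/3² − 1/6²) = 13.60 × 0.08333 = 1.133 eV.
λ = hc/ΔE = 1240 / 1.133 = 1090 nm.

1090 nm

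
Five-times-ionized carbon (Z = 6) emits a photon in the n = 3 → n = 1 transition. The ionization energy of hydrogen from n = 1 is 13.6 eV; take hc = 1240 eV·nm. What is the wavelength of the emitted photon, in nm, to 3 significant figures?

2.85 nm

For Z = 6 the level energies scale as Z², so the effective Rydberg energy is 13.6 × 36 = 489.6 eV.
ΔE = 489.6 × (1/1² − 1/3²) = 489.6 × 0.8889 = 435.2 eV.
λ = hc/ΔE = 1240 / 435.2 = 2.85 nm.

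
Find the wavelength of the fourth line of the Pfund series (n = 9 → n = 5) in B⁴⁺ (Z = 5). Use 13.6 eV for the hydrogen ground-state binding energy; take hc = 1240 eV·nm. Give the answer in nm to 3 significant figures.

The Pfund series terminates on n_f = 5; the fourth line has n_i = 5+4 = 9.
ΔE = 340.0 × (1/5² − 1/9²) = 9.402 eV.
λ = 1240 / 9.402 = 132 nm.

132 nm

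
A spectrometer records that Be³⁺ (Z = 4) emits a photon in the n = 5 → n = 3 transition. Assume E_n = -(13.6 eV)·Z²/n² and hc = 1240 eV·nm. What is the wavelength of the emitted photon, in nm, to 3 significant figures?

For Z = 4 the level energies scale as Z², so the effective Rydberg energy is 13.6 × 16 = 217.6 eV.
ΔE = 217.6 × (1/3² − 1/5²) = 217.6 × 0.07111 = 15.47 eV.
λ = hc/ΔE = 1240 / 15.47 = 80.1 nm.

80.1 nm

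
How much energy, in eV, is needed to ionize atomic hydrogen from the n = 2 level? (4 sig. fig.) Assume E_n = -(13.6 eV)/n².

3.400 eV

E_2 = −13.60/4 = −3.400 eV, so ionization (to E = 0) requires 3.400 eV.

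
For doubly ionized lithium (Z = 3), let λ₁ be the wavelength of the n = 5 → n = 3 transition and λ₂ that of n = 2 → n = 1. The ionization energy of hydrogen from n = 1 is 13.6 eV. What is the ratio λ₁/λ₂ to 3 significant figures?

10.5

λ ∝ 1/ΔE ∝ 1/(1/n_f² − 1/n_i²), and the Z² and hc factors cancel in the ratio.
λ₁/λ₂ = (1/1² − 1/2²)/(1/3² − 1/5²) = 0.7500/0.07111 = 10.5.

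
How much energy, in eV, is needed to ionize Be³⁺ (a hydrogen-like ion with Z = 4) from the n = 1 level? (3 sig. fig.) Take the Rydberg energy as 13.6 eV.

E_n = −13.6 Z²/n² = −217.6/n² eV for Z = 4.
E_1 = −217.6/1 = −218 eV, so ionization (to E = 0) requires 218 eV.

218 eV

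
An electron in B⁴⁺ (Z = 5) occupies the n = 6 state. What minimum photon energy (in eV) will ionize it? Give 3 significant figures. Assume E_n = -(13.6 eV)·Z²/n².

E_n = −13.6 Z²/n² = −340.0/n² eV for Z = 5.
E_6 = −340.0/36 = −9.44 eV, so ionization (to E = 0) requires 9.44 eV.

9.44 eV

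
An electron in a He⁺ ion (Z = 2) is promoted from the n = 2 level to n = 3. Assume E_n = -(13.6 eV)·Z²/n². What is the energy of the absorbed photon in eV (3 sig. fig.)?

The Bohr energies scale as Z², so for Z = 2: E_n = −54.40/n² eV.
E_3 = −54.40/9 = −6.044 eV and E_2 = −54.40/4 = −13.60 eV.
The photon energy is |E_3 − E_2| = 7.56 eV.

7.56 eV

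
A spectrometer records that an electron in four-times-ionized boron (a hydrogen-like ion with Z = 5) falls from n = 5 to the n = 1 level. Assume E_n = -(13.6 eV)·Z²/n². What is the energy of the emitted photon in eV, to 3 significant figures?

326 eV

The Bohr energies scale as Z², so for Z = 5: E_n = −340.0/n² eV.
E_5 = −340.0/25 = −13.60 eV and E_1 = −340.0/1 = −340.0 eV.
The photon energy is |E_5 − E_1| = 326 eV.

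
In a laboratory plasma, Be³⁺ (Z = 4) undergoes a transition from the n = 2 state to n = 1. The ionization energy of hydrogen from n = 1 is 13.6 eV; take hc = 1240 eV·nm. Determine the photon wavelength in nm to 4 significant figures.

7.598 nm

For Z = 4 the level energies scale as Z², so the effective Rydberg energy is 13.6 × 16 = 217.6 eV.
ΔE = 217.6 × (1/1² − 1/2²) = 217.6 × 0.7500 = 163.2 eV.
λ = hc/ΔE = 1240 / 163.2 = 7.598 nm.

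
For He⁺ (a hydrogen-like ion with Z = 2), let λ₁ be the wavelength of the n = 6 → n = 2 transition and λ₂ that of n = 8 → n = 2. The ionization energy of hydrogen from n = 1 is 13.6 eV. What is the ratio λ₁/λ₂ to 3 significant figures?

λ ∝ 1/ΔE ∝ 1/(1/n_f² − 1/n_i²), and the Z² and hc factors cancel in the ratio.
λ₁/λ₂ = (1/2² − 1/8²)/(1/2² − 1/6²) = 0.2344/0.2222 = 1.05.

1.05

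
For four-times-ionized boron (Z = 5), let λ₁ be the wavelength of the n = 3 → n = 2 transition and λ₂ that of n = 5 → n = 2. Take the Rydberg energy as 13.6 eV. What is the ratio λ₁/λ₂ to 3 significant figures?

λ ∝ 1/ΔE ∝ 1/(1/n_f² − 1/n_i²), and the Z² and hc factors cancel in the ratio.
λ₁/λ₂ = (1/2² − 1/5²)/(1/2² − 1/3²) = 0.2100/0.1389 = 1.51.

1.51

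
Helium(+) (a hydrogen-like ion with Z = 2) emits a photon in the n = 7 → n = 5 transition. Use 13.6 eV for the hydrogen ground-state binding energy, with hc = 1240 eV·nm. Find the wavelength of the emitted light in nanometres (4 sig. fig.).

1163 nm

For Z = 2 the level energies scale as Z², so the effective Rydberg energy is 13.6 × 4 = 54.40 eV.
ΔE = 54.40 × (1/5² − 1/7²) = 54.40 × 0.01959 = 1.066 eV.
λ = hc/ΔE = 1240 / 1.066 = 1163 nm.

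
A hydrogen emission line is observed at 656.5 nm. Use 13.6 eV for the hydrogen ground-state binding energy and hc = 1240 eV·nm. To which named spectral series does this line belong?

Balmer

ΔE = 1240/656.5 = 1.889 eV.
This matches 13.6 × (1/2² − 1/3²), so n_f = 2: the Balmer series.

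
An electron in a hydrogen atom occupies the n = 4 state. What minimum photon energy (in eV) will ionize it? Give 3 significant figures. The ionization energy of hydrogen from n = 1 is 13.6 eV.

E_4 = −13.60/16 = −0.850 eV, so ionization (to E = 0) requires 0.850 eV.

0.850 eV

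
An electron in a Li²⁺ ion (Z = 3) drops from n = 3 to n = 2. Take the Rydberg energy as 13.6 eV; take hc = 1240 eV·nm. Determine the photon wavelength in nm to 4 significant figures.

For Z = 3 the level energies scale as Z², so the effective Rydberg energy is 13.6 × 9 = 122.4 eV.
ΔE = 122.4 × (1/2² − 1/3²) = 122.4 × 0.1389 = 17.00 eV.
λ = hc/ΔE = 1240 / 17.00 = 72.94 nm.

72.94 nm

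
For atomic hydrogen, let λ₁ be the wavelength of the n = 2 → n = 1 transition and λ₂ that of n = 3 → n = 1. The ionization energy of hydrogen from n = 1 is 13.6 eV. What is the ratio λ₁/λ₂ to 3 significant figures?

λ ∝ 1/ΔE ∝ 1/(1/n_f² − 1/n_i²), and the Z² and hc factors cancel in the ratio.
λ₁/λ₂ = (1/1² − 1/3²)/(1/1² − 1/2²) = 0.8889/0.7500 = 1.19.

1.19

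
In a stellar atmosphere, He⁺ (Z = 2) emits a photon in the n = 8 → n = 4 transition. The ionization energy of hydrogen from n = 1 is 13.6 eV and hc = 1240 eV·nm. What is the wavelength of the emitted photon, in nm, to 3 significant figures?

For Z = 2 the level energies scale as Z², so the effective Rydberg energy is 13.6 × 4 = 54.40 eV.
ΔE = 54.40 × (1/4² − 1/8²) = 54.40 × 0.04688 = 2.550 eV.
λ = hc/ΔE = 1240 / 2.550 = 486 nm.

486 nm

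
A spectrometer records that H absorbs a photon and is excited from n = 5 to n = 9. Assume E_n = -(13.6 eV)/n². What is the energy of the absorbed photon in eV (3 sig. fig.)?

E_9 = −13.60/81 = −0.1679 eV and E_5 = −13.60/25 = −0.5440 eV.
The photon energy is |E_9 − E_5| = 0.376 eV.

0.376 eV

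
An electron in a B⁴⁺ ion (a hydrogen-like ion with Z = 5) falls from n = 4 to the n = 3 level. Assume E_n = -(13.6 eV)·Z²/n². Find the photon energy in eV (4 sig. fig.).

The Bohr energies scale as Z², so for Z = 5: E_n = −340.0/n² eV.
E_4 = −340.0/16 = −21.25 eV and E_3 = −340.0/9 = −37.78 eV.
The photon energy is |E_4 − E_3| = 16.53 eV.

16.53 eV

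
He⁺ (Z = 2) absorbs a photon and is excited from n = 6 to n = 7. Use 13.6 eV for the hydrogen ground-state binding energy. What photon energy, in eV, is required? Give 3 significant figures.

0.401 eV

The Bohr energies scale as Z², so for Z = 2: E_n = −54.40/n² eV.
E_7 = −54.40/49 = −1.110 eV and E_6 = −54.40/36 = −1.511 eV.
The photon energy is |E_7 − E_6| = 0.401 eV.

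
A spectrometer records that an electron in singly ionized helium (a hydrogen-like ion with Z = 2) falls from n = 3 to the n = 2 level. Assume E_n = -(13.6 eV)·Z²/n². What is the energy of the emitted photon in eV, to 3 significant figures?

The Bohr energies scale as Z², so for Z = 2: E_n = −54.40/n² eV.
E_3 = −54.40/9 = −6.044 eV and E_2 = −54.40/4 = −13.60 eV.
The photon energy is |E_3 − E_2| = 7.56 eV.

7.56 eV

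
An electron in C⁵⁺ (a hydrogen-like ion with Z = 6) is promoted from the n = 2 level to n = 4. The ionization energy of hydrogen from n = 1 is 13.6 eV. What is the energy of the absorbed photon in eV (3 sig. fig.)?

The Bohr energies scale as Z², so for Z = 6: E_n = −489.6/n² eV.
E_4 = −489.6/16 = −30.60 eV and E_2 = −489.6/4 = −122.4 eV.
The photon energy is |E_4 − E_2| = 91.8 eV.

91.8 eV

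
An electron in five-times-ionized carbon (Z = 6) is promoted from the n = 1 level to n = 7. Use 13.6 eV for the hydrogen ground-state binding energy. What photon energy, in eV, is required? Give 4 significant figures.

479.6 eV

The Bohr energies scale as Z², so for Z = 6: E_n = −489.6/n² eV.
E_7 = −489.6/49 = −9.992 eV and E_1 = −489.6/1 = −489.6 eV.
The photon energy is |E_7 − E_1| = 479.6 eV.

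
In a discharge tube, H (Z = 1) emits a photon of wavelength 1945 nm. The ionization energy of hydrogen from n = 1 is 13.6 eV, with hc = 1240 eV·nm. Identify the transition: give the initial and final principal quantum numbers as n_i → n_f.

n_i = 8, n_f = 4

The photon energy is ΔE = hc/λ = 1240 / 1945 = 0.6375 eV.
With Z = 1, ΔE = 13.60 × (1/n_f² − 1/n_i²), so 1/n_f² − 1/n_i² = 0.04688.
Trying n_f = 4 gives 1/n_i² = 0.01562, i.e. n_i ≈ 8; this pair matches.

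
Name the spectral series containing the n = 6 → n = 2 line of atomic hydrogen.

Balmer

The series is set by the lower level: n_f = 2 is the Balmer series.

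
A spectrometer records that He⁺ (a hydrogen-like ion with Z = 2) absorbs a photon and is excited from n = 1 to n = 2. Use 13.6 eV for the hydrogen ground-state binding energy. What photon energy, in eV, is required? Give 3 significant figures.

40.8 eV

The Bohr energies scale as Z², so for Z = 2: E_n = −54.40/n² eV.
E_2 = −54.40/4 = −13.60 eV and E_1 = −54.40/1 = −54.40 eV.
The photon energy is |E_2 − E_1| = 40.8 eV.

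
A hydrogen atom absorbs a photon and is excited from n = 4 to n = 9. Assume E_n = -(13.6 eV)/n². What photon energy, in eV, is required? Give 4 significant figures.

E_9 = −13.60/81 = −0.1679 eV and E_4 = −13.60/16 = −0.8500 eV.
The photon energy is |E_9 − E_4| = 0.6821 eV.

0.6821 eV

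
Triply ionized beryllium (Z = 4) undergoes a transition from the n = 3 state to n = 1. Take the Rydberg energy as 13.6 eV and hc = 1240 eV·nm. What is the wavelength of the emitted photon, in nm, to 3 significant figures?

6.41 nm

For Z = 4 the level energies scale as Z², so the effective Rydberg energy is 13.6 × 16 = 217.6 eV.
ΔE = 217.6 × (1/1² − 1/3²) = 217.6 × 0.8889 = 193.4 eV.
λ = hc/ΔE = 1240 / 193.4 = 6.41 nm.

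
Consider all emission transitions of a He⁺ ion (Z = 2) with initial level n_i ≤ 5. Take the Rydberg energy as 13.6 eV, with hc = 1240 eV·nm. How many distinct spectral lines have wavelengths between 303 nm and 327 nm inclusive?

1

Enumerate all n_i → n_f pairs with 1 ≤ n_f < n_i ≤ 5 and compute λ = 1240 / [13.6·4·(1/n_f² − 1/n_i²)].
Lines falling in [303, 327] nm: 5→3 (320.5 nm).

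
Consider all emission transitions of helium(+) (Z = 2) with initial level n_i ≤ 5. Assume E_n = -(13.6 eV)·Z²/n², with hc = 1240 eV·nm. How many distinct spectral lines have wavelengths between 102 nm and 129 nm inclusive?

2

Enumerate all n_i → n_f pairs with 1 ≤ n_f < n_i ≤ 5 and compute λ = 1240 / [13.6·4·(1/n_f² − 1/n_i²)].
Lines falling in [102, 129] nm: 5→2 (108.5 nm), 4→2 (121.6 nm).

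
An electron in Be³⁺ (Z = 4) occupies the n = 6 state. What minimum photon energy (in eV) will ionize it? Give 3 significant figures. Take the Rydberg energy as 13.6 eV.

E_n = −13.6 Z²/n² = −217.6/n² eV for Z = 4.
E_6 = −217.6/36 = −6.04 eV, so ionization (to E = 0) requires 6.04 eV.

6.04 eV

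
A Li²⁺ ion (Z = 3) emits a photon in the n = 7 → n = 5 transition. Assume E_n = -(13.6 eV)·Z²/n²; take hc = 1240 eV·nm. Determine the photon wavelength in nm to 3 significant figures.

For Z = 3 the level energies scale as Z², so the effective Rydberg energy is 13.6 × 9 = 122.4 eV.
ΔE = 122.4 × (1/5² − 1/7²) = 122.4 × 0.01959 = 2.398 eV.
λ = hc/ΔE = 1240 / 2.398 = 517 nm.

517 nm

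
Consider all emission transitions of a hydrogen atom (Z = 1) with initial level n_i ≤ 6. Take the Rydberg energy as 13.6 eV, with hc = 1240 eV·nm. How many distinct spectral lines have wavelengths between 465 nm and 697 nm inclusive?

2

Enumerate all n_i → n_f pairs with 1 ≤ n_f < n_i ≤ 6 and compute λ = 1240 / [13.6·1·(1/n_f² − 1/n_i²)].
Lines falling in [465, 697] nm: 4→2 (486.3 nm), 3→2 (656.5 nm).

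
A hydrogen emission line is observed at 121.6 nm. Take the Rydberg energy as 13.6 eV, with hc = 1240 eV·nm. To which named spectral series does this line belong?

Lyman

ΔE = 1240/121.6 = 10.20 eV.
This matches 13.6 × (1/1² − 1/2²), so n_f = 1: the Lyman series.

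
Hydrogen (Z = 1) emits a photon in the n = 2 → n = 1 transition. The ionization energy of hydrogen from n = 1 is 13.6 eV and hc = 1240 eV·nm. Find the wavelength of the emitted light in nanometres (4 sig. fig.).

ΔE = 13.60 × (1/1² − 1/2²) = 13.60 × 0.7500 = 10.20 eV.
λ = hc/ΔE = 1240 / 10.20 = 121.6 nm.

121.6 nm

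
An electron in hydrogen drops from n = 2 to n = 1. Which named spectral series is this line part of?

The series is set by the lower level: n_f = 1 is the Lyman series.

Lyman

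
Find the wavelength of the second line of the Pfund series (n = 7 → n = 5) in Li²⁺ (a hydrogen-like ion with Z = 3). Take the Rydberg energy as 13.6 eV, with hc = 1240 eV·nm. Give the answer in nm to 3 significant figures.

517 nm

The Pfund series terminates on n_f = 5; the second line has n_i = 5+2 = 7.
ΔE = 122.4 × (1/5² − 1/7²) = 2.398 eV.
λ = 1240 / 2.398 = 517 nm.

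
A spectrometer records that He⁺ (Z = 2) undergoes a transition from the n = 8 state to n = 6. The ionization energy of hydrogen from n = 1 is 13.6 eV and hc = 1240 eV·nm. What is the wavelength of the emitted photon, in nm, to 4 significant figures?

1876 nm

For Z = 2 the level energies scale as Z², so the effective Rydberg energy is 13.6 × 4 = 54.40 eV.
ΔE = 54.40 × (1/6² − 1/8²) = 54.40 × 0.01215 = 0.6611 eV.
λ = hc/ΔE = 1240 / 0.6611 = 1876 nm.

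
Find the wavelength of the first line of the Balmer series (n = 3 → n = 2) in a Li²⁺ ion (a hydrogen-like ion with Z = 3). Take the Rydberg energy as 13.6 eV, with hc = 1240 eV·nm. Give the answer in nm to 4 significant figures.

72.94 nm

The Balmer series terminates on n_f = 2; the first line has n_i = 2+1 = 3.
ΔE = 122.4 × (1/2² − 1/3²) = 17.00 eV.
λ = 1240 / 17.00 = 72.94 nm.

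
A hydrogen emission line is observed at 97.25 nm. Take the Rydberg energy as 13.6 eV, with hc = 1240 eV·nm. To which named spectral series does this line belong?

Lyman

ΔE = 1240/97.25 = 12.75 eV.
This matches 13.6 × (1/1² − 1/4²), so n_f = 1: the Lyman series.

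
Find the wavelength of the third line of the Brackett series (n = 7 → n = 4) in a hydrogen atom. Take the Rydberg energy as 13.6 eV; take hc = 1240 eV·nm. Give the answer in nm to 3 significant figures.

The Brackett series terminates on n_f = 4; the third line has n_i = 4+3 = 7.
ΔE = 13.60 × (1/4² − 1/7²) = 0.5724 eV.
λ = 1240 / 0.5724 = 2170 nm.

2170 nm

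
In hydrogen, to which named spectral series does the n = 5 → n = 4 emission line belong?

The series is set by the lower level: n_f = 4 is the Brackett series.

Brackett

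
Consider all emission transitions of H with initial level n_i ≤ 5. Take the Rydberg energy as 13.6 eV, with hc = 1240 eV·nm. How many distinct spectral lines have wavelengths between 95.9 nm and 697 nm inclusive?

Enumerate all n_i → n_f pairs with 1 ≤ n_f < n_i ≤ 5 and compute λ = 1240 / [13.6·1·(1/n_f² − 1/n_i²)].
Lines falling in [95.9, 697] nm: 4→1 (97.25 nm), 3→1 (102.6 nm), 2→1 (121.6 nm), 5→2 (434.2 nm), 4→2 (486.3 nm), 3→2 (656.5 nm).

6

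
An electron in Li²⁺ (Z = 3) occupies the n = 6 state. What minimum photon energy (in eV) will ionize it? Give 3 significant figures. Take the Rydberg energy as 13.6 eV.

3.40 eV

E_n = −13.6 Z²/n² = −122.4/n² eV for Z = 3.
E_6 = −122.4/36 = −3.40 eV, so ionization (to E = 0) requires 3.40 eV.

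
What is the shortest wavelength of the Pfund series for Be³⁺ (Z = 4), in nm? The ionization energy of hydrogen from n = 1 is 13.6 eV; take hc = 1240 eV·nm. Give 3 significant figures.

142 nm

The Pfund series has lower level n_f = 5; the series limit corresponds to n_i → ∞.
ΔE_max = 13.6 × 16 / 5² = 8.704 eV.
λ_min = 1240 / 8.704 = 142 nm.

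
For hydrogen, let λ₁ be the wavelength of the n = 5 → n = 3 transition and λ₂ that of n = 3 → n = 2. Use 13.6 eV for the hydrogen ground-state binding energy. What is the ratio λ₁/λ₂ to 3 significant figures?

1.95

λ ∝ 1/ΔE ∝ 1/(1/n_f² − 1/n_i²), and the Z² and hc factors cancel in the ratio.
λ₁/λ₂ = (1/2² − 1/3²)/(1/3² − 1/5²) = 0.1389/0.07111 = 1.95.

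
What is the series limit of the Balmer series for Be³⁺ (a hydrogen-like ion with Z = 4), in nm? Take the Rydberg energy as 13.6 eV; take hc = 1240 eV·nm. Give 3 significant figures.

The Balmer series has lower level n_f = 2; the series limit corresponds to n_i → ∞.
ΔE_max = 13.6 × 16 / 2² = 54.40 eV.
λ_min = 1240 / 54.40 = 22.8 nm.

22.8 nm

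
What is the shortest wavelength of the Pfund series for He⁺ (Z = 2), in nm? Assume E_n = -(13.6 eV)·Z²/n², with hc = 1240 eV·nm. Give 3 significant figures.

The Pfund series has lower level n_f = 5; the series limit corresponds to n_i → ∞.
ΔE_max = 13.6 × 4 / 5² = 2.176 eV.
λ_min = 1240 / 2.176 = 570 nm.

570 nm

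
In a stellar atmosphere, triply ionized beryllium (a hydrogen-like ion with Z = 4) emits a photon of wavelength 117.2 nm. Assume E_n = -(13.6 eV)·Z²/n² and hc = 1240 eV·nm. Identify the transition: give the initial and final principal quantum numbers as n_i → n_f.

n_i = 4, n_f = 3

The photon energy is ΔE = hc/λ = 1240 / 117.2 = 10.58 eV.
With Z = 4, ΔE = 217.6 × (1/n_f² − 1/n_i²), so 1/n_f² − 1/n_i² = 0.04862.
Trying n_f = 3 gives 1/n_i² = 0.06249, i.e. n_i ≈ 4; this pair matches.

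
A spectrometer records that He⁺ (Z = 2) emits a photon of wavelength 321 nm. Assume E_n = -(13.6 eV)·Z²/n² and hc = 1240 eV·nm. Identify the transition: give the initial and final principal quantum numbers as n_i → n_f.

The photon energy is ΔE = hc/λ = 1240 / 321 = 3.863 eV.
With Z = 2, ΔE = 54.40 × (1/n_f² − 1/n_i²), so 1/n_f² − 1/n_i² = 0.07101.
Trying n_f = 3 gives 1/n_i² = 0.04010, i.e. n_i ≈ 5; this pair matches.

n_i = 5, n_f = 3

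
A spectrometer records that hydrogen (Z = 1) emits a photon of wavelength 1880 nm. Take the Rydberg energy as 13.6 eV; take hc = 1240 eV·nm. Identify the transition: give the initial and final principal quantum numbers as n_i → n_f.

n_i = 4, n_f = 3

The photon energy is ΔE = hc/λ = 1240 / 1880 = 0.6596 eV.
With Z = 1, ΔE = 13.60 × (1/n_f² − 1/n_i²), so 1/n_f² − 1/n_i² = 0.04850.
Trying n_f = 3 gives 1/n_i² = 0.06261, i.e. n_i ≈ 4; this pair matches.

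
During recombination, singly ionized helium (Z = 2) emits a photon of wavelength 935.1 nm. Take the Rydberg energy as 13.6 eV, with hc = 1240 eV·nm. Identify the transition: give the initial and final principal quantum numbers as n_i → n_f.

The photon energy is ΔE = hc/λ = 1240 / 935.1 = 1.326 eV.
With Z = 2, ΔE = 54.40 × (1/n_f² − 1/n_i²), so 1/n_f² − 1/n_i² = 0.02438.
Trying n_f = 5 gives 1/n_i² = 0.01562, i.e. n_i ≈ 8; this pair matches.

n_i = 8, n_f = 5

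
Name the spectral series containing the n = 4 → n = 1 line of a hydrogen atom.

The series is set by the lower level: n_f = 1 is the Lyman series.

Lyman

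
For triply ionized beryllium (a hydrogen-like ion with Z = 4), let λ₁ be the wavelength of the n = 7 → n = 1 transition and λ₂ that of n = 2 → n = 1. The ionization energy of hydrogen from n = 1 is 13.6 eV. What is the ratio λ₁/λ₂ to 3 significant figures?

λ ∝ 1/ΔE ∝ 1/(1/n_f² − 1/n_i²), and the Z² and hc factors cancel in the ratio.
λ₁/λ₂ = (1/1² − 1/2²)/(1/1² − 1/7²) = 0.7500/0.9796 = 0.766.

0.766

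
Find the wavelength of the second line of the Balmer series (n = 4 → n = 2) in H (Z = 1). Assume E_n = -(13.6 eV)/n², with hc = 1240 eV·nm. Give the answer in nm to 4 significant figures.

The Balmer series terminates on n_f = 2; the second line has n_i = 2+2 = 4.
ΔE = 13.60 × (1/2² − 1/4²) = 2.550 eV.
λ = 1240 / 2.550 = 486.3 nm.

486.3 nm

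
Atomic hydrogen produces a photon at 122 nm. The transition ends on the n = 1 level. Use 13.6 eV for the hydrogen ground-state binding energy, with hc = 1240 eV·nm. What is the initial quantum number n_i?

n_i = 2

The photon energy is ΔE = hc/λ = 1240 / 122 = 10.16 eV.
With Z = 1, ΔE = 13.60 × (1/n_f² − 1/n_i²), so 1/n_f² − 1/n_i² = 0.7473.
With n_f = 1: 1/n_i² = 1/1 − 0.7473 = 0.2527, so n_i ≈ 1.99.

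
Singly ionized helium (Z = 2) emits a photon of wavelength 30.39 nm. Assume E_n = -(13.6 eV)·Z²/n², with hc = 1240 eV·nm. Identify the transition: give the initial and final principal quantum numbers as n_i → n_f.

n_i = 2, n_f = 1

The photon energy is ΔE = hc/λ = 1240 / 30.39 = 40.80 eV.
With Z = 2, ΔE = 54.40 × (1/n_f² − 1/n_i²), so 1/n_f² − 1/n_i² = 0.7501.
Trying n_f = 1 gives 1/n_i² = 0.2499, i.e. n_i ≈ 2; this pair matches.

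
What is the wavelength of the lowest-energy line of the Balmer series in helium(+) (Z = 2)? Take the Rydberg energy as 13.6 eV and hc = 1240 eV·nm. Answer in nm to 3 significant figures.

The Balmer series terminates on n_f = 2; the first line has n_i = 2+1 = 3.
ΔE = 54.40 × (1/2² − 1/3²) = 7.556 eV.
λ = 1240 / 7.556 = 164 nm.

164 nm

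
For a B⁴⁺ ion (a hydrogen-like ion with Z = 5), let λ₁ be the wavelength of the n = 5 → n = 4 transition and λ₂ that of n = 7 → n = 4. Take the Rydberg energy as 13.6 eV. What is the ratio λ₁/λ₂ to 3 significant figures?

1.87

λ ∝ 1/ΔE ∝ 1/(1/n_f² − 1/n_i²), and the Z² and hc factors cancel in the ratio.
λ₁/λ₂ = (1/4² − 1/7²)/(1/4² − 1/5²) = 0.04209/0.02250 = 1.87.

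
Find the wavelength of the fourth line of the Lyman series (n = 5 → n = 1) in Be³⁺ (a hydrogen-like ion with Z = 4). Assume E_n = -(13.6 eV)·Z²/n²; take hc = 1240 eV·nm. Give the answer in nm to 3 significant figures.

The Lyman series terminates on n_f = 1; the fourth line has n_i = 1+4 = 5.
ΔE = 217.6 × (1/1² − 1/5²) = 208.9 eV.
λ = 1240 / 208.9 = 5.94 nm.

5.94 nm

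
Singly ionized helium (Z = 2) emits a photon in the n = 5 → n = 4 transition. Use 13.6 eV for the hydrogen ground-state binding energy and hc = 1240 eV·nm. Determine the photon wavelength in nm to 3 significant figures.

1010 nm

For Z = 2 the level energies scale as Z², so the effective Rydberg energy is 13.6 × 4 = 54.40 eV.
ΔE = 54.40 × (1/4² − 1/5²) = 54.40 × 0.02250 = 1.224 eV.
λ = hc/ΔE = 1240 / 1.224 = 1010 nm.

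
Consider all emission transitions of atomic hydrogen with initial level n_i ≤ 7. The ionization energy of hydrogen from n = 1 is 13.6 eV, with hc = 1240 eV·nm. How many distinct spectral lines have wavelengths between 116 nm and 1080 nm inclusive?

7

Enumerate all n_i → n_f pairs with 1 ≤ n_f < n_i ≤ 7 and compute λ = 1240 / [13.6·1·(1/n_f² − 1/n_i²)].
Lines falling in [116, 1080] nm: 2→1 (121.6 nm), 7→2 (397.1 nm), 6→2 (410.3 nm), 5→2 (434.2 nm), 4→2 (486.3 nm), 3→2 (656.5 nm), 7→3 (1005 nm).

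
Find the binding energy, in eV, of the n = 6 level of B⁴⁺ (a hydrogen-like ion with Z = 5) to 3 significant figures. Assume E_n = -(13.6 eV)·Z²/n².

E_n = −13.6 Z²/n² = −340.0/n² eV for Z = 5.
E_6 = −340.0/36 = −9.44 eV, so ionization (to E = 0) requires 9.44 eV.

9.44 eV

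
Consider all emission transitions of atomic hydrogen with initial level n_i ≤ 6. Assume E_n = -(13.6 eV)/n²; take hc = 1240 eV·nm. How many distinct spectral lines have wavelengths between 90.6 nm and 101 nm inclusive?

3

Enumerate all n_i → n_f pairs with 1 ≤ n_f < n_i ≤ 6 and compute λ = 1240 / [13.6·1·(1/n_f² − 1/n_i²)].
Lines falling in [90.6, 101] nm: 6→1 (93.78 nm), 5→1 (94.98 nm), 4→1 (97.25 nm).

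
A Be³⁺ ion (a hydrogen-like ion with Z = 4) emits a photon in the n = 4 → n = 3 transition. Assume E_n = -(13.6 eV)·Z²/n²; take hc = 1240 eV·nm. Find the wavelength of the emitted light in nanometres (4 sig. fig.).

117.2 nm

For Z = 4 the level energies scale as Z², so the effective Rydberg energy is 13.6 × 16 = 217.6 eV.
ΔE = 217.6 × (1/3² − 1/4²) = 217.6 × 0.04861 = 10.58 eV.
λ = hc/ΔE = 1240 / 10.58 = 117.2 nm.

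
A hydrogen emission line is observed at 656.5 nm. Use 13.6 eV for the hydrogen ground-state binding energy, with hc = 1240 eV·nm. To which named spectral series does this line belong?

Balmer

ΔE = 1240/656.5 = 1.889 eV.
This matches 13.6 × (1/2² − 1/3²), so n_f = 2: the Balmer series.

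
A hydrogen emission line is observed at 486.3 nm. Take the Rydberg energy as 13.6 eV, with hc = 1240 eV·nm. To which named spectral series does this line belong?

ΔE = 1240/486.3 = 2.550 eV.
This matches 13.6 × (1/2² − 1/4²), so n_f = 2: the Balmer series.

Balmer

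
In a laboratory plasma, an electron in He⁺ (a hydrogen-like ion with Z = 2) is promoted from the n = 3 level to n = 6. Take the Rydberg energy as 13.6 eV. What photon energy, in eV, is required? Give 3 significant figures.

4.53 eV

The Bohr energies scale as Z², so for Z = 2: E_n = −54.40/n² eV.
E_6 = −54.40/36 = −1.511 eV and E_3 = −54.40/9 = −6.044 eV.
The photon energy is |E_6 − E_3| = 4.53 eV.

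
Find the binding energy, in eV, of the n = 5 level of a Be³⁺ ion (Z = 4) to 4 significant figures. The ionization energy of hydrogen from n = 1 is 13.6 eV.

E_n = −13.6 Z²/n² = −217.6/n² eV for Z = 4.
E_5 = −217.6/25 = −8.704 eV, so ionization (to E = 0) requires 8.704 eV.

8.704 eV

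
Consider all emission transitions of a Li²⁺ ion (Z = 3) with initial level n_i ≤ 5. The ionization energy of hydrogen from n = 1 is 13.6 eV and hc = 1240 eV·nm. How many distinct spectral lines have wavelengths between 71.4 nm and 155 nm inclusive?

2

Enumerate all n_i → n_f pairs with 1 ≤ n_f < n_i ≤ 5 and compute λ = 1240 / [13.6·9·(1/n_f² − 1/n_i²)].
Lines falling in [71.4, 155] nm: 3→2 (72.94 nm), 5→3 (142.5 nm).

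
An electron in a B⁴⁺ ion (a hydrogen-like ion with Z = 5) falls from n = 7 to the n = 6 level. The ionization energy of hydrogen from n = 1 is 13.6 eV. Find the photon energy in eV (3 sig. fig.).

The Bohr energies scale as Z², so for Z = 5: E_n = −340.0/n² eV.
E_7 = −340.0/49 = −6.939 eV and E_6 = −340.0/36 = −9.444 eV.
The photon energy is |E_7 − E_6| = 2.51 eV.

2.51 eV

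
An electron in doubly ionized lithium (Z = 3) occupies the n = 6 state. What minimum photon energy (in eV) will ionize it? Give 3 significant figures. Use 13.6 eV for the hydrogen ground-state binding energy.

E_n = −13.6 Z²/n² = −122.4/n² eV for Z = 3.
E_6 = −122.4/36 = −3.40 eV, so ionization (to E = 0) requires 3.40 eV.

3.40 eV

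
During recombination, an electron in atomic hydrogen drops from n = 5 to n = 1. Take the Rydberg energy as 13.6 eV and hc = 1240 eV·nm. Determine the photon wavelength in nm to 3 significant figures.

95.0 nm

ΔE = 13.60 × (1/1² − 1/5²) = 13.60 × 0.9600 = 13.06 eV.
λ = hc/ΔE = 1240 / 13.06 = 95.0 nm.
This line belongs to the Lyman series.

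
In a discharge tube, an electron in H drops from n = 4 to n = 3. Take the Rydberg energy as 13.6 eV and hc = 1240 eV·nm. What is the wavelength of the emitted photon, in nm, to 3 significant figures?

1880 nm

ΔE = 13.60 × (1/3² − 1/4²) = 13.60 × 0.04861 = 0.6611 eV.
λ = hc/ΔE = 1240 / 0.6611 = 1880 nm.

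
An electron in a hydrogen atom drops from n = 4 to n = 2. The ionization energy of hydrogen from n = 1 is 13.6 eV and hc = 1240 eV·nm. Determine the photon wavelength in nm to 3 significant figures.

ΔE = 13.60 × (1/2² − 1/4²) = 13.60 × 0.1875 = 2.550 eV.
λ = hc/ΔE = 1240 / 2.550 = 486 nm.
This line belongs to the Balmer series.

486 nm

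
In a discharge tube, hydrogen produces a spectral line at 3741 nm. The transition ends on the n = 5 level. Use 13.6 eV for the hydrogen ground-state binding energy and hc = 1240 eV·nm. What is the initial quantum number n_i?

n_i = 8

The photon energy is ΔE = hc/λ = 1240 / 3741 = 0.3315 eV.
With Z = 1, ΔE = 13.60 × (1/n_f² − 1/n_i²), so 1/n_f² − 1/n_i² = 0.02437.
With n_f = 5: 1/n_i² = 1/25 − 0.02437 = 0.01563, so n_i ≈ 8.00.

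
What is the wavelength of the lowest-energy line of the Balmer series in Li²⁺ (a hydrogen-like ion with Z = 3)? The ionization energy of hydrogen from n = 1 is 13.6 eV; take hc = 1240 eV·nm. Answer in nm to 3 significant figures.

The Balmer series terminates on n_f = 2; the first line has n_i = 2+1 = 3.
ΔE = 122.4 × (1/2² − 1/3²) = 17.00 eV.
λ = 1240 / 17.00 = 72.9 nm.

72.9 nm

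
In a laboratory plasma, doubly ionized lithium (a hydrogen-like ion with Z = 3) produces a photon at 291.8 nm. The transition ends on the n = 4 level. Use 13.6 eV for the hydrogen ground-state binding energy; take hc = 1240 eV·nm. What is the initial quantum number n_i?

The photon energy is ΔE = hc/λ = 1240 / 291.8 = 4.249 eV.
With Z = 3, ΔE = 122.4 × (1/n_f² − 1/n_i²), so 1/n_f² − 1/n_i² = 0.03472.
With n_f = 4: 1/n_i² = 1/16 − 0.03472 = 0.02778, so n_i ≈ 6.00.

n_i = 6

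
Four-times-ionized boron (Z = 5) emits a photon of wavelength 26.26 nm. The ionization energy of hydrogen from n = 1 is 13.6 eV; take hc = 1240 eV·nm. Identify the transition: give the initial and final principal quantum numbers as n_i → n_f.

The photon energy is ΔE = hc/λ = 1240 / 26.26 = 47.22 eV.
With Z = 5, ΔE = 340.0 × (1/n_f² − 1/n_i²), so 1/n_f² − 1/n_i² = 0.1389.
Trying n_f = 2 gives 1/n_i² = 0.1111, i.e. n_i ≈ 3; this pair matches.

n_i = 3, n_f = 2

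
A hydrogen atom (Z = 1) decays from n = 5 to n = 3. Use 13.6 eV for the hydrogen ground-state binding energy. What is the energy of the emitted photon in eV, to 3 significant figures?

0.967 eV

E_5 = −13.60/25 = −0.5440 eV and E_3 = −13.60/9 = −1.511 eV.
The photon energy is |E_5 − E_3| = 0.967 eV.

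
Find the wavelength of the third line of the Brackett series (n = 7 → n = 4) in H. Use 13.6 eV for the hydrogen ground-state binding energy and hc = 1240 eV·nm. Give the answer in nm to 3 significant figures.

The Brackett series terminates on n_f = 4; the third line has n_i = 4+3 = 7.
ΔE = 13.60 × (1/4² − 1/7²) = 0.5724 eV.
λ = 1240 / 0.5724 = 2170 nm.

2170 nm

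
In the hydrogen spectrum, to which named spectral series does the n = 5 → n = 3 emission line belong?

Paschen

The series is set by the lower level: n_f = 3 is the Paschen series.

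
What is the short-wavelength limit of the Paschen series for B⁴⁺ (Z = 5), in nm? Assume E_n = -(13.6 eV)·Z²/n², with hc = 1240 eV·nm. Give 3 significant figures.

32.8 nm

The Paschen series has lower level n_f = 3; the series limit corresponds to n_i → ∞.
ΔE_max = 13.6 × 25 / 3² = 37.78 eV.
λ_min = 1240 / 37.78 = 32.8 nm.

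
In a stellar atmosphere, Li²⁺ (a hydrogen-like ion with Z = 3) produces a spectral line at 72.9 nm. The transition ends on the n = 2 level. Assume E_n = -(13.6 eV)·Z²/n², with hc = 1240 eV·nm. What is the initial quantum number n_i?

The photon energy is ΔE = hc/λ = 1240 / 72.9 = 17.01 eV.
With Z = 3, ΔE = 122.4 × (1/n_f² − 1/n_i²), so 1/n_f² − 1/n_i² = 0.1390.
With n_f = 2: 1/n_i² = 1/4 − 0.1390 = 0.1110, so n_i ≈ 3.00.

n_i = 3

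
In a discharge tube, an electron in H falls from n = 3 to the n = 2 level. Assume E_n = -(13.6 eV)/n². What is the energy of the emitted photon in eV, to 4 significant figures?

E_3 = −13.60/9 = −1.511 eV and E_2 = −13.60/4 = −3.400 eV.
The photon energy is |E_3 − E_2| = 1.889 eV.

1.889 eV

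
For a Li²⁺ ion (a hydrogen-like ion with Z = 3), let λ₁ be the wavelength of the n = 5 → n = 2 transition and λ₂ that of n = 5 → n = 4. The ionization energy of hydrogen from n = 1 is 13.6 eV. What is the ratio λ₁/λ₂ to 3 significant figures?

λ ∝ 1/ΔE ∝ 1/(1/n_f² − 1/n_i²), and the Z² and hc factors cancel in the ratio.
λ₁/λ₂ = (1/4² − 1/5²)/(1/2² − 1/5²) = 0.02250/0.2100 = 0.107.

0.107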